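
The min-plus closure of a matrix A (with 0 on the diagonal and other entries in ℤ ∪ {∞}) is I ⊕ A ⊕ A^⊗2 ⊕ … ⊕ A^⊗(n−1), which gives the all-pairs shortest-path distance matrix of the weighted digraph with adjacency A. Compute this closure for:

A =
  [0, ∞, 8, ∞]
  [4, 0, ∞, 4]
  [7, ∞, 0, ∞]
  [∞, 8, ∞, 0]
Closure =
  [0, ∞, 8, ∞]
  [4, 0, 12, 4]
  [7, ∞, 0, ∞]
  [12, 8, 20, 0]

This is the Floyd-Warshall all-pairs shortest-path computation. For each intermediate vertex k = 0, 1, …, 3, update dist[i][j] ← min(dist[i][j], dist[i][k] + dist[k][j]). The final matrix gives, for each (i, j), the minimum total weight of any directed path from i to j (possibly empty when i = j).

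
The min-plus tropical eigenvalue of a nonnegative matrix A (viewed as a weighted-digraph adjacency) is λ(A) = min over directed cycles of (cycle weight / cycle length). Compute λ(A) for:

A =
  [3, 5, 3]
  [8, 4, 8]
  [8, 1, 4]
λ(A) = 3

Enumerate directed cycles and compute their means (weight / length). Sample:
  cycle 0 → 0: weight = 3, length = 1, mean = 3/1 ≈ 3.000
  cycle 1 → 1: weight = 4, length = 1, mean = 4/1 ≈ 4.000
  cycle 2 → 2: weight = 4, length = 1, mean = 4/1 ≈ 4.000
  cycle 0 → 1 → 0: weight = 13, length = 2, mean = 13/2 ≈ 6.500
  cycle 0 → 2 → 0: weight = 11, length = 2, mean = 11/2 ≈ 5.500
  cycle 1 → 0 → 1: weight = 13, length = 2, mean = 13/2 ≈ 6.500
Minimum mean = 3.000, attained e.g. along the cycle 0 → 0 with weight 3 and length 1. So λ(A) = 3/1 = 3.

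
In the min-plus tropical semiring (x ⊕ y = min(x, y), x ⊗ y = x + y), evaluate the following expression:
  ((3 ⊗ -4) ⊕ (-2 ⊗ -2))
((3 ⊗ -4) ⊕ (-2 ⊗ -2)) = -4

Expand innermost to outermost. Recall ⊕ takes the minimum of its arguments and ⊗ takes their sum. Working out the expression ((3 ⊗ -4) ⊕ (-2 ⊗ -2)) gives -4.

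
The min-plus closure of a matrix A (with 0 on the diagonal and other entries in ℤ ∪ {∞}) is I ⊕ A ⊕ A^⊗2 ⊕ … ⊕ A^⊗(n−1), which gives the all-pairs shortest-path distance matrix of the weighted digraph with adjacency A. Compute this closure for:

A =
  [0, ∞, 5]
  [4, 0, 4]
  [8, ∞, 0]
Closure =
  [0, ∞, 5]
  [4, 0, 4]
  [8, ∞, 0]

This is the Floyd-Warshall all-pairs shortest-path computation. For each intermediate vertex k = 0, 1, …, 2, update dist[i][j] ← min(dist[i][j], dist[i][k] + dist[k][j]). The final matrix gives, for each (i, j), the minimum total weight of any directed path from i to j (possibly empty when i = j).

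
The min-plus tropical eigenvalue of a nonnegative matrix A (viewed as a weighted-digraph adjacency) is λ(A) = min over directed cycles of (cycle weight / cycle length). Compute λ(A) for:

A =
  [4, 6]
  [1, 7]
λ(A) = 7/2

Enumerate directed cycles and compute their means (weight / length). Sample:
  cycle 0 → 0: weight = 4, length = 1, mean = 4/1 ≈ 4.000
  cycle 1 → 1: weight = 7, length = 1, mean = 7/1 ≈ 7.000
  cycle 0 → 1 → 0: weight = 7, length = 2, mean = 7/2 ≈ 3.500
  cycle 1 → 0 → 1: weight = 7, length = 2, mean = 7/2 ≈ 3.500
Minimum mean = 3.500, attained e.g. along the cycle 0 → 1 → 0 with weight 7 and length 2. So λ(A) = 7/2 = 7/2.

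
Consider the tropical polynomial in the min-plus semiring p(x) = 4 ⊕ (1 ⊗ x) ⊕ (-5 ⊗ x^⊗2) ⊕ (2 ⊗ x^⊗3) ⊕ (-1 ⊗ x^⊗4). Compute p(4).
p(4) = 3

A tropical monomial a ⊗ x^⊗i evaluates to a + i · x. Evaluating each term at x = 4:
  Term 0 contributes 4 + 0 · 4 = 4
  Term 1 contributes 1 + 1 · 4 = 5
  Term 2 contributes -5 + 2 · 4 = 3
  Term 3 contributes 2 + 3 · 4 = 14
  Term 4 contributes -1 + 4 · 4 = 15
p(4) = ⊕ of these = min[4, 5, 3, 14, 15] = 3.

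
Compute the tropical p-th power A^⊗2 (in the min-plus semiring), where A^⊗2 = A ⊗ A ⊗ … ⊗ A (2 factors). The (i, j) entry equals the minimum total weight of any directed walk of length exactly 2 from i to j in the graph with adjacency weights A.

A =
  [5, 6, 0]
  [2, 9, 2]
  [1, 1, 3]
A^⊗2 =
  [1, 1, 3]
  [3, 3, 2]
  [3, 4, 1]

Each entry (A^⊗2)_ij equals the minimum over all length-2 walks i = v_0 → v_1 → … → v_2 = j of Σ_t A[v_t][v_{t+1}]. For example, for (i, j) = (0, 2) we minimise over 3 possible intermediate vertex sequences; the minimum is 3, attained along the walk 0 → 2 → 2.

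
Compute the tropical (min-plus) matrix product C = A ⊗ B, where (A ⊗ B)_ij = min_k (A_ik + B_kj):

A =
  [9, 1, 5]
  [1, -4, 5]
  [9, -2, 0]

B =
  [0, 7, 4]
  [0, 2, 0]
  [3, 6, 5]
A ⊗ B =
  [1, 3, 1]
  [-4, -2, -4]
  [-2, 0, -2]

Apply the min-plus product entry-by-entry:
  C[0][0] = min over k of (A[0][0] + B[0][0] = 9 + 0 = 9, A[0][1] + B[1][0] = 1 + 0 = 1, A[0][2] + B[2][0] = 5 + 3 = 8) = 1 (attained at k = 1)
  C[0][1] = min over k of (A[0][0] + B[0][1] = 9 + 7 = 16, A[0][1] + B[1][1] = 1 + 2 = 3, A[0][2] + B[2][1] = 5 + 6 = 11) = 3 (attained at k = 1)
  C[0][2] = min over k of (A[0][0] + B[0][2] = 9 + 4 = 13, A[0][1] + B[1][2] = 1 + 0 = 1, A[0][2] + B[2][2] = 5 + 5 = 10) = 1 (attained at k = 1)
  C[1][0] = min over k of (A[1][0] + B[0][0] = 1 + 0 = 1, A[1][1] + B[1][0] = -4 + 0 = -4, A[1][2] + B[2][0] = 5 + 3 = 8) = -4 (attained at k = 1)
  C[1][1] = min over k of (A[1][0] + B[0][1] = 1 + 7 = 8, A[1][1] + B[1][1] = -4 + 2 = -2, A[1][2] + B[2][1] = 5 + 6 = 11) = -2 (attained at k = 1)
  C[1][2] = min over k of (A[1][0] + B[0][2] = 1 + 4 = 5, A[1][1] + B[1][2] = -4 + 0 = -4, A[1][2] + B[2][2] = 5 + 5 = 10) = -4 (attained at k = 1)
  C[2][0] = min over k of (A[2][0] + B[0][0] = 9 + 0 = 9, A[2][1] + B[1][0] = -2 + 0 = -2, A[2][2] + B[2][0] = 0 + 3 = 3) = -2 (attained at k = 1)
  C[2][1] = min over k of (A[2][0] + B[0][1] = 9 + 7 = 16, A[2][1] + B[1][1] = -2 + 2 = 0, A[2][2] + B[2][1] = 0 + 6 = 6) = 0 (attained at k = 1)
  C[2][2] = min over k of (A[2][0] + B[0][2] = 9 + 4 = 13, A[2][1] + B[1][2] = -2 + 0 = -2, A[2][2] + B[2][2] = 0 + 5 = 5) = -2 (attained at k = 1)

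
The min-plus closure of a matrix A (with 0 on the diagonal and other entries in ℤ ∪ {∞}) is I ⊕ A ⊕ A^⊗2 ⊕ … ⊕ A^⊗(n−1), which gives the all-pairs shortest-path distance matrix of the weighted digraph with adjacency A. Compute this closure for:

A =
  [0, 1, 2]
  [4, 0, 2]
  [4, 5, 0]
Closure =
  [0, 1, 2]
  [4, 0, 2]
  [4, 5, 0]

This is the Floyd-Warshall all-pairs shortest-path computation. For each intermediate vertex k = 0, 1, …, 2, update dist[i][j] ← min(dist[i][j], dist[i][k] + dist[k][j]). The final matrix gives, for each (i, j), the minimum total weight of any directed path from i to j (possibly empty when i = j).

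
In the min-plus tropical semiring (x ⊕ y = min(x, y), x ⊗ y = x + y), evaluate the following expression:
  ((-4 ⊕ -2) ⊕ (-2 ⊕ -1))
((-4 ⊕ -2) ⊕ (-2 ⊕ -1)) = -4

Expand innermost to outermost. Recall ⊕ takes the minimum of its arguments and ⊗ takes their sum. Working out the expression ((-4 ⊕ -2) ⊕ (-2 ⊕ -1)) gives -4.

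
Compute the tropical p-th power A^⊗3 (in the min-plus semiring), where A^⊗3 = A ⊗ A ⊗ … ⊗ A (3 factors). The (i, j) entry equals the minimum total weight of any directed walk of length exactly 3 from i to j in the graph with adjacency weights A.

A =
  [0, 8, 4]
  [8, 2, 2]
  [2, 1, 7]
A^⊗3 =
  [0, 5, 4]
  [4, 5, 5]
  [2, 4, 5]

Each entry (A^⊗3)_ij equals the minimum over all length-3 walks i = v_0 → v_1 → … → v_3 = j of Σ_t A[v_t][v_{t+1}]. For example, for (i, j) = (0, 2) we minimise over 9 possible intermediate vertex sequences; the minimum is 4, attained along the walk 0 → 0 → 0 → 2.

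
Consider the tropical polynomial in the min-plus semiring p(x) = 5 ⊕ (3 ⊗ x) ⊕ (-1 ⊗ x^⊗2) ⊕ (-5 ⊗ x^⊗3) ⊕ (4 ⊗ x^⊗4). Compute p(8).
p(8) = 5

A tropical monomial a ⊗ x^⊗i evaluates to a + i · x. Evaluating each term at x = 8:
  Term 0 contributes 5 + 0 · 8 = 5
  Term 1 contributes 3 + 1 · 8 = 11
  Term 2 contributes -1 + 2 · 8 = 15
  Term 3 contributes -5 + 3 · 8 = 19
  Term 4 contributes 4 + 4 · 8 = 36
p(8) = ⊕ of these = min[5, 11, 15, 19, 36] = 5.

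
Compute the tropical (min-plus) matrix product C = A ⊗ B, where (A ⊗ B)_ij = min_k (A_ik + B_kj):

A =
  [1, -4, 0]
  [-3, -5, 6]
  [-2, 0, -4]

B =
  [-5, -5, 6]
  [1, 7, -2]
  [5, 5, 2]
A ⊗ B =
  [-4, -4, -6]
  [-8, -8, -7]
  [-7, -7, -2]

Apply the min-plus product entry-by-entry:
  C[0][0] = min over k of (A[0][0] + B[0][0] = 1 + -5 = -4, A[0][1] + B[1][0] = -4 + 1 = -3, A[0][2] + B[2][0] = 0 + 5 = 5) = -4 (attained at k = 0)
  C[0][1] = min over k of (A[0][0] + B[0][1] = 1 + -5 = -4, A[0][1] + B[1][1] = -4 + 7 = 3, A[0][2] + B[2][1] = 0 + 5 = 5) = -4 (attained at k = 0)
  C[0][2] = min over k of (A[0][0] + B[0][2] = 1 + 6 = 7, A[0][1] + B[1][2] = -4 + -2 = -6, A[0][2] + B[2][2] = 0 + 2 = 2) = -6 (attained at k = 1)
  C[1][0] = min over k of (A[1][0] + B[0][0] = -3 + -5 = -8, A[1][1] + B[1][0] = -5 + 1 = -4, A[1][2] + B[2][0] = 6 + 5 = 11) = -8 (attained at k = 0)
  C[1][1] = min over k of (A[1][0] + B[0][1] = -3 + -5 = -8, A[1][1] + B[1][1] = -5 + 7 = 2, A[1][2] + B[2][1] = 6 + 5 = 11) = -8 (attained at k = 0)
  C[1][2] = min over k of (A[1][0] + B[0][2] = -3 + 6 = 3, A[1][1] + B[1][2] = -5 + -2 = -7, A[1][2] + B[2][2] = 6 + 2 = 8) = -7 (attained at k = 1)
  C[2][0] = min over k of (A[2][0] + B[0][0] = -2 + -5 = -7, A[2][1] + B[1][0] = 0 + 1 = 1, A[2][2] + B[2][0] = -4 + 5 = 1) = -7 (attained at k = 0)
  C[2][1] = min over k of (A[2][0] + B[0][1] = -2 + -5 = -7, A[2][1] + B[1][1] = 0 + 7 = 7, A[2][2] + B[2][1] = -4 + 5 = 1) = -7 (attained at k = 0)
  C[2][2] = min over k of (A[2][0] + B[0][2] = -2 + 6 = 4, A[2][1] + B[1][2] = 0 + -2 = -2, A[2][2] + B[2][2] = -4 + 2 = -2) = -2 (attained at k = 1)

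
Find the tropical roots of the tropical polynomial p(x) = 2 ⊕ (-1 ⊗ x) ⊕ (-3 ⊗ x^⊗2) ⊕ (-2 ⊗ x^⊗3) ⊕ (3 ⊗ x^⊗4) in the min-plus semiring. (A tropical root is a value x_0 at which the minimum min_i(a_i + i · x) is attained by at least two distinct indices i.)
Roots: {-5, -1, 2, 3}

Each tropical root is a break point of the lower envelope of the lines y = a_i + i · x (there are 5 lines, with slopes 0, 1, ..., 4). Only the lines that attain the minimum somewhere contribute to roots; other lines are dominated. Here the surviving (envelope) indices are i = 4, i = 3, i = 2, i = 1, i = 0.
Intersections between consecutive envelope lines give the roots: for adjacent envelope indices i < j the intersection is x = (a_i − a_j) / (j − i). Reading off the sorted break points: {-5, -1, 2, 3}.
Verification: at each break x_0, at least two indices attain the minimum of min_i(a_i + i · x_0).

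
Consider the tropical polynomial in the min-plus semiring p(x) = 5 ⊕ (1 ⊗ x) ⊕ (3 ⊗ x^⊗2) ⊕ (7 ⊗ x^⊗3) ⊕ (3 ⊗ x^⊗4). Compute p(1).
p(1) = 2

A tropical monomial a ⊗ x^⊗i evaluates to a + i · x. Evaluating each term at x = 1:
  Term 0 contributes 5 + 0 · 1 = 5
  Term 1 contributes 1 + 1 · 1 = 2
  Term 2 contributes 3 + 2 · 1 = 5
  Term 3 contributes 7 + 3 · 1 = 10
  Term 4 contributes 3 + 4 · 1 = 7
p(1) = ⊕ of these = min[5, 2, 5, 10, 7] = 2.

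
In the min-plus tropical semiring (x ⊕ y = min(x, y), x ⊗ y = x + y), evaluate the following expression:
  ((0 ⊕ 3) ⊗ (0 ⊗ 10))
((0 ⊕ 3) ⊗ (0 ⊗ 10)) = 10

Expand innermost to outermost. Recall ⊕ takes the minimum of its arguments and ⊗ takes their sum. Working out the expression ((0 ⊕ 3) ⊗ (0 ⊗ 10)) gives 10.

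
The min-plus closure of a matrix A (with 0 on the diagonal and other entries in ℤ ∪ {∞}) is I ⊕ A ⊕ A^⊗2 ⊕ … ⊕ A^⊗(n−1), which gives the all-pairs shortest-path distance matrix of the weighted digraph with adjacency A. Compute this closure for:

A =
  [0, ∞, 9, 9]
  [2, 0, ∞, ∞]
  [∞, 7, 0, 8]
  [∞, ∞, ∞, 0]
Closure =
  [0, 16, 9, 9]
  [2, 0, 11, 11]
  [9, 7, 0, 8]
  [∞, ∞, ∞, 0]

This is the Floyd-Warshall all-pairs shortest-path computation. For each intermediate vertex k = 0, 1, …, 3, update dist[i][j] ← min(dist[i][j], dist[i][k] + dist[k][j]). The final matrix gives, for each (i, j), the minimum total weight of any directed path from i to j (possibly empty when i = j).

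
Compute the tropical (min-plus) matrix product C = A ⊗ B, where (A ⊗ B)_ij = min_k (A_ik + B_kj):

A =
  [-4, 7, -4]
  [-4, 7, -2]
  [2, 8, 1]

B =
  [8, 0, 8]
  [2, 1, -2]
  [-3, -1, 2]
A ⊗ B =
  [-7, -5, -2]
  [-5, -4, 0]
  [-2, 0, 3]

Apply the min-plus product entry-by-entry:
  C[0][0] = min over k of (A[0][0] + B[0][0] = -4 + 8 = 4, A[0][1] + B[1][0] = 7 + 2 = 9, A[0][2] + B[2][0] = -4 + -3 = -7) = -7 (attained at k = 2)
  C[0][1] = min over k of (A[0][0] + B[0][1] = -4 + 0 = -4, A[0][1] + B[1][1] = 7 + 1 = 8, A[0][2] + B[2][1] = -4 + -1 = -5) = -5 (attained at k = 2)
  C[0][2] = min over k of (A[0][0] + B[0][2] = -4 + 8 = 4, A[0][1] + B[1][2] = 7 + -2 = 5, A[0][2] + B[2][2] = -4 + 2 = -2) = -2 (attained at k = 2)
  C[1][0] = min over k of (A[1][0] + B[0][0] = -4 + 8 = 4, A[1][1] + B[1][0] = 7 + 2 = 9, A[1][2] + B[2][0] = -2 + -3 = -5) = -5 (attained at k = 2)
  C[1][1] = min over k of (A[1][0] + B[0][1] = -4 + 0 = -4, A[1][1] + B[1][1] = 7 + 1 = 8, A[1][2] + B[2][1] = -2 + -1 = -3) = -4 (attained at k = 0)
  C[1][2] = min over k of (A[1][0] + B[0][2] = -4 + 8 = 4, A[1][1] + B[1][2] = 7 + -2 = 5, A[1][2] + B[2][2] = -2 + 2 = 0) = 0 (attained at k = 2)
  C[2][0] = min over k of (A[2][0] + B[0][0] = 2 + 8 = 10, A[2][1] + B[1][0] = 8 + 2 = 10, A[2][2] + B[2][0] = 1 + -3 = -2) = -2 (attained at k = 2)
  C[2][1] = min over k of (A[2][0] + B[0][1] = 2 + 0 = 2, A[2][1] + B[1][1] = 8 + 1 = 9, A[2][2] + B[2][1] = 1 + -1 = 0) = 0 (attained at k = 2)
  C[2][2] = min over k of (A[2][0] + B[0][2] = 2 + 8 = 10, A[2][1] + B[1][2] = 8 + -2 = 6, A[2][2] + B[2][2] = 1 + 2 = 3) = 3 (attained at k = 2)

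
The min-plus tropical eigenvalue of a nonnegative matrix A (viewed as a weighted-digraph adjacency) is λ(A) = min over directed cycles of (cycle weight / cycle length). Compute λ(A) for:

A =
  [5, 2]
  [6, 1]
λ(A) = 1

Enumerate directed cycles and compute their means (weight / length). Sample:
  cycle 0 → 0: weight = 5, length = 1, mean = 5/1 ≈ 5.000
  cycle 1 → 1: weight = 1, length = 1, mean = 1/1 ≈ 1.000
  cycle 0 → 1 → 0: weight = 8, length = 2, mean = 8/2 ≈ 4.000
  cycle 1 → 0 → 1: weight = 8, length = 2, mean = 8/2 ≈ 4.000
Minimum mean = 1.000, attained e.g. along the cycle 1 → 1 with weight 1 and length 1. So λ(A) = 1/1 = 1.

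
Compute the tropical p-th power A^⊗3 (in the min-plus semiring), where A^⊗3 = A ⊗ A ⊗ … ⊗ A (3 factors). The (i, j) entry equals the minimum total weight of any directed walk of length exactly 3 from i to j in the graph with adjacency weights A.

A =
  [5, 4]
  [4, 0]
A^⊗3 =
  [8, 4]
  [4, 0]

Each entry (A^⊗3)_ij equals the minimum over all length-3 walks i = v_0 → v_1 → … → v_3 = j of Σ_t A[v_t][v_{t+1}]. For example, for (i, j) = (0, 1) we minimise over 4 possible intermediate vertex sequences; the minimum is 4, attained along the walk 0 → 1 → 1 → 1.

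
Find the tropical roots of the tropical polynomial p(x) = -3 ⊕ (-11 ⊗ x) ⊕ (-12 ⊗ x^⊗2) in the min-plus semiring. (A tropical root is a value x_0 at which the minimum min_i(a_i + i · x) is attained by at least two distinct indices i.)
Roots: {1, 8}

Each tropical root is a break point of the lower envelope of the lines y = a_i + i · x (there are 3 lines, with slopes 0, 1, ..., 2). Only the lines that attain the minimum somewhere contribute to roots; other lines are dominated. Here the surviving (envelope) indices are i = 2, i = 1, i = 0.
Intersections between consecutive envelope lines give the roots: for adjacent envelope indices i < j the intersection is x = (a_i − a_j) / (j − i). Reading off the sorted break points: {1, 8}.
Verification: at each break x_0, at least two indices attain the minimum of min_i(a_i + i · x_0).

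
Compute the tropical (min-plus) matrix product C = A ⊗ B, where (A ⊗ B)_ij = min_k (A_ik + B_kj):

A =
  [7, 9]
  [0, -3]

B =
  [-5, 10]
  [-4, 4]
A ⊗ B =
  [2, 13]
  [-7, 1]

Apply the min-plus product entry-by-entry:
  C[0][0] = min over k of (A[0][0] + B[0][0] = 7 + -5 = 2, A[0][1] + B[1][0] = 9 + -4 = 5) = 2 (attained at k = 0)
  C[0][1] = min over k of (A[0][0] + B[0][1] = 7 + 10 = 17, A[0][1] + B[1][1] = 9 + 4 = 13) = 13 (attained at k = 1)
  C[1][0] = min over k of (A[1][0] + B[0][0] = 0 + -5 = -5, A[1][1] + B[1][0] = -3 + -4 = -7) = -7 (attained at k = 1)
  C[1][1] = min over k of (A[1][0] + B[0][1] = 0 + 10 = 10, A[1][1] + B[1][1] = -3 + 4 = 1) = 1 (attained at k = 1)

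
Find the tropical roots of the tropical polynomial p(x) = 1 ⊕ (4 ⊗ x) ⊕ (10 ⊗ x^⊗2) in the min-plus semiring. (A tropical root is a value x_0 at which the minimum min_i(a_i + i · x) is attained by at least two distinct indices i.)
Roots: {-6, -3}

Each tropical root is a break point of the lower envelope of the lines y = a_i + i · x (there are 3 lines, with slopes 0, 1, ..., 2). Only the lines that attain the minimum somewhere contribute to roots; other lines are dominated. Here the surviving (envelope) indices are i = 2, i = 1, i = 0.
Intersections between consecutive envelope lines give the roots: for adjacent envelope indices i < j the intersection is x = (a_i − a_j) / (j − i). Reading off the sorted break points: {-6, -3}.
Verification: at each break x_0, at least two indices attain the minimum of min_i(a_i + i · x_0).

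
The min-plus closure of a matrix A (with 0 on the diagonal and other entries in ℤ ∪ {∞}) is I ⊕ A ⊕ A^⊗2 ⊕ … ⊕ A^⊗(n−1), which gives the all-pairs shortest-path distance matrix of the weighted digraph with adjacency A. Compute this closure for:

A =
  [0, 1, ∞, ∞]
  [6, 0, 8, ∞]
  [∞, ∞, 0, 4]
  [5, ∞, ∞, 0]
Closure =
  [0, 1, 9, 13]
  [6, 0, 8, 12]
  [9, 10, 0, 4]
  [5, 6, 14, 0]

This is the Floyd-Warshall all-pairs shortest-path computation. For each intermediate vertex k = 0, 1, …, 3, update dist[i][j] ← min(dist[i][j], dist[i][k] + dist[k][j]). The final matrix gives, for each (i, j), the minimum total weight of any directed path from i to j (possibly empty when i = j).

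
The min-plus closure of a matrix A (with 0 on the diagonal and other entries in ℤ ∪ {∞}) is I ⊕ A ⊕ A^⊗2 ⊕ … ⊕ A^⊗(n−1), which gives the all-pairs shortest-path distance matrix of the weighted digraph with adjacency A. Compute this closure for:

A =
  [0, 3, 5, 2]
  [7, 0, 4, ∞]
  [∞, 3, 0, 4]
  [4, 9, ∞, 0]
Closure =
  [0, 3, 5, 2]
  [7, 0, 4, 8]
  [8, 3, 0, 4]
  [4, 7, 9, 0]

This is the Floyd-Warshall all-pairs shortest-path computation. For each intermediate vertex k = 0, 1, …, 3, update dist[i][j] ← min(dist[i][j], dist[i][k] + dist[k][j]). The final matrix gives, for each (i, j), the minimum total weight of any directed path from i to j (possibly empty when i = j).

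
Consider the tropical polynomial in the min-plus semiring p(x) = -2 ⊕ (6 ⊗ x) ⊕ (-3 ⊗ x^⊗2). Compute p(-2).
p(-2) = -7

A tropical monomial a ⊗ x^⊗i evaluates to a + i · x. Evaluating each term at x = -2:
  Term 0 contributes -2 + 0 · -2 = -2
  Term 1 contributes 6 + 1 · -2 = 4
  Term 2 contributes -3 + 2 · -2 = -7
p(-2) = ⊕ of these = min[-2, 4, -7] = -7.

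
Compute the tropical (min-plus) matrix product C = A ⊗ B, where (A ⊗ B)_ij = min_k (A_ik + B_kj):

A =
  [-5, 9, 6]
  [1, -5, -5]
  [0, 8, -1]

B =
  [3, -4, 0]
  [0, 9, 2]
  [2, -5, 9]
A ⊗ B =
  [-2, -9, -5]
  [-5, -10, -3]
  [1, -6, 0]

Apply the min-plus product entry-by-entry:
  C[0][0] = min over k of (A[0][0] + B[0][0] = -5 + 3 = -2, A[0][1] + B[1][0] = 9 + 0 = 9, A[0][2] + B[2][0] = 6 + 2 = 8) = -2 (attained at k = 0)
  C[0][1] = min over k of (A[0][0] + B[0][1] = -5 + -4 = -9, A[0][1] + B[1][1] = 9 + 9 = 18, A[0][2] + B[2][1] = 6 + -5 = 1) = -9 (attained at k = 0)
  C[0][2] = min over k of (A[0][0] + B[0][2] = -5 + 0 = -5, A[0][1] + B[1][2] = 9 + 2 = 11, A[0][2] + B[2][2] = 6 + 9 = 15) = -5 (attained at k = 0)
  C[1][0] = min over k of (A[1][0] + B[0][0] = 1 + 3 = 4, A[1][1] + B[1][0] = -5 + 0 = -5, A[1][2] + B[2][0] = -5 + 2 = -3) = -5 (attained at k = 1)
  C[1][1] = min over k of (A[1][0] + B[0][1] = 1 + -4 = -3, A[1][1] + B[1][1] = -5 + 9 = 4, A[1][2] + B[2][1] = -5 + -5 = -10) = -10 (attained at k = 2)
  C[1][2] = min over k of (A[1][0] + B[0][2] = 1 + 0 = 1, A[1][1] + B[1][2] = -5 + 2 = -3, A[1][2] + B[2][2] = -5 + 9 = 4) = -3 (attained at k = 1)
  C[2][0] = min over k of (A[2][0] + B[0][0] = 0 + 3 = 3, A[2][1] + B[1][0] = 8 + 0 = 8, A[2][2] + B[2][0] = -1 + 2 = 1) = 1 (attained at k = 2)
  C[2][1] = min over k of (A[2][0] + B[0][1] = 0 + -4 = -4, A[2][1] + B[1][1] = 8 + 9 = 17, A[2][2] + B[2][1] = -1 + -5 = -6) = -6 (attained at k = 2)
  C[2][2] = min over k of (A[2][0] + B[0][2] = 0 + 0 = 0, A[2][1] + B[1][2] = 8 + 2 = 10, A[2][2] + B[2][2] = -1 + 9 = 8) = 0 (attained at k = 0)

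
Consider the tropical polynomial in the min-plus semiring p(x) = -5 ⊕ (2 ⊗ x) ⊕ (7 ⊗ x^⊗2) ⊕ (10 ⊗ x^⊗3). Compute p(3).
p(3) = -5

A tropical monomial a ⊗ x^⊗i evaluates to a + i · x. Evaluating each term at x = 3:
  Term 0 contributes -5 + 0 · 3 = -5
  Term 1 contributes 2 + 1 · 3 = 5
  Term 2 contributes 7 + 2 · 3 = 13
  Term 3 contributes 10 + 3 · 3 = 19
p(3) = ⊕ of these = min[-5, 5, 13, 19] = -5.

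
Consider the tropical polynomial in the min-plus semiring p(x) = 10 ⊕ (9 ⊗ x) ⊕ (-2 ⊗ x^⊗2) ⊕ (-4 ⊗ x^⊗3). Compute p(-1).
p(-1) = -7

A tropical monomial a ⊗ x^⊗i evaluates to a + i · x. Evaluating each term at x = -1:
  Term 0 contributes 10 + 0 · -1 = 10
  Term 1 contributes 9 + 1 · -1 = 8
  Term 2 contributes -2 + 2 · -1 = -4
  Term 3 contributes -4 + 3 · -1 = -7
p(-1) = ⊕ of these = min[10, 8, -4, -7] = -7.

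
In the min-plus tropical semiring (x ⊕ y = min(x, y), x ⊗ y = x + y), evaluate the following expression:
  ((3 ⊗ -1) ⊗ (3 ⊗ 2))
((3 ⊗ -1) ⊗ (3 ⊗ 2)) = 7

Expand innermost to outermost. Recall ⊕ takes the minimum of its arguments and ⊗ takes their sum. Working out the expression ((3 ⊗ -1) ⊗ (3 ⊗ 2)) gives 7.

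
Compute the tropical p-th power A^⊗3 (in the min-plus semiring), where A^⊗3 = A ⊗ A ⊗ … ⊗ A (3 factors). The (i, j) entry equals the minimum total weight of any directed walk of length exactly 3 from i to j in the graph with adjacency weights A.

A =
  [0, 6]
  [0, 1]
A^⊗3 =
  [0, 6]
  [0, 3]

Each entry (A^⊗3)_ij equals the minimum over all length-3 walks i = v_0 → v_1 → … → v_3 = j of Σ_t A[v_t][v_{t+1}]. For example, for (i, j) = (0, 1) we minimise over 4 possible intermediate vertex sequences; the minimum is 6, attained along the walk 0 → 0 → 0 → 1.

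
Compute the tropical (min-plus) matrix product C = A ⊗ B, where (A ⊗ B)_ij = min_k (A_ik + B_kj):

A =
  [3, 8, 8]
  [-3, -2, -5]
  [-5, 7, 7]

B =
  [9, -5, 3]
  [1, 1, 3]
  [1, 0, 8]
A ⊗ B =
  [9, -2, 6]
  [-4, -8, 0]
  [4, -10, -2]

Apply the min-plus product entry-by-entry:
  C[0][0] = min over k of (A[0][0] + B[0][0] = 3 + 9 = 12, A[0][1] + B[1][0] = 8 + 1 = 9, A[0][2] + B[2][0] = 8 + 1 = 9) = 9 (attained at k = 1)
  C[0][1] = min over k of (A[0][0] + B[0][1] = 3 + -5 = -2, A[0][1] + B[1][1] = 8 + 1 = 9, A[0][2] + B[2][1] = 8 + 0 = 8) = -2 (attained at k = 0)
  C[0][2] = min over k of (A[0][0] + B[0][2] = 3 + 3 = 6, A[0][1] + B[1][2] = 8 + 3 = 11, A[0][2] + B[2][2] = 8 + 8 = 16) = 6 (attained at k = 0)
  C[1][0] = min over k of (A[1][0] + B[0][0] = -3 + 9 = 6, A[1][1] + B[1][0] = -2 + 1 = -1, A[1][2] + B[2][0] = -5 + 1 = -4) = -4 (attained at k = 2)
  C[1][1] = min over k of (A[1][0] + B[0][1] = -3 + -5 = -8, A[1][1] + B[1][1] = -2 + 1 = -1, A[1][2] + B[2][1] = -5 + 0 = -5) = -8 (attained at k = 0)
  C[1][2] = min over k of (A[1][0] + B[0][2] = -3 + 3 = 0, A[1][1] + B[1][2] = -2 + 3 = 1, A[1][2] + B[2][2] = -5 + 8 = 3) = 0 (attained at k = 0)
  C[2][0] = min over k of (A[2][0] + B[0][0] = -5 + 9 = 4, A[2][1] + B[1][0] = 7 + 1 = 8, A[2][2] + B[2][0] = 7 + 1 = 8) = 4 (attained at k = 0)
  C[2][1] = min over k of (A[2][0] + B[0][1] = -5 + -5 = -10, A[2][1] + B[1][1] = 7 + 1 = 8, A[2][2] + B[2][1] = 7 + 0 = 7) = -10 (attained at k = 0)
  C[2][2] = min over k of (A[2][0] + B[0][2] = -5 + 3 = -2, A[2][1] + B[1][2] = 7 + 3 = 10, A[2][2] + B[2][2] = 7 + 8 = 15) = -2 (attained at k = 0)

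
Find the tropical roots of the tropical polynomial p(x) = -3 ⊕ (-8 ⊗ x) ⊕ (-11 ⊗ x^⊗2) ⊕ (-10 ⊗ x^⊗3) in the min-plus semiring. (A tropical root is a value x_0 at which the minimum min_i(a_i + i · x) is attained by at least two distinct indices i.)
Roots: {-1, 3, 5}

Each tropical root is a break point of the lower envelope of the lines y = a_i + i · x (there are 4 lines, with slopes 0, 1, ..., 3). Only the lines that attain the minimum somewhere contribute to roots; other lines are dominated. Here the surviving (envelope) indices are i = 3, i = 2, i = 1, i = 0.
Intersections between consecutive envelope lines give the roots: for adjacent envelope indices i < j the intersection is x = (a_i − a_j) / (j − i). Reading off the sorted break points: {-1, 3, 5}.
Verification: at each break x_0, at least two indices attain the minimum of min_i(a_i + i · x_0).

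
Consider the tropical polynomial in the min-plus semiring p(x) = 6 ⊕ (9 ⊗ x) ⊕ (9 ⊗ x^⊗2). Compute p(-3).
p(-3) = 3

A tropical monomial a ⊗ x^⊗i evaluates to a + i · x. Evaluating each term at x = -3:
  Term 0 contributes 6 + 0 · -3 = 6
  Term 1 contributes 9 + 1 · -3 = 6
  Term 2 contributes 9 + 2 · -3 = 3
p(-3) = ⊕ of these = min[6, 6, 3] = 3.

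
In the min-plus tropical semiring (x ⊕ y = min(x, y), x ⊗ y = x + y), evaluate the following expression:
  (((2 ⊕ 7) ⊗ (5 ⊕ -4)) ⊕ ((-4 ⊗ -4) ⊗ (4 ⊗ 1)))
(((2 ⊕ 7) ⊗ (5 ⊕ -4)) ⊕ ((-4 ⊗ -4) ⊗ (4 ⊗ 1))) = -3

Expand innermost to outermost. Recall ⊕ takes the minimum of its arguments and ⊗ takes their sum. Working out the expression (((2 ⊕ 7) ⊗ (5 ⊕ -4)) ⊕ ((-4 ⊗ -4) ⊗ (4 ⊗ 1))) gives -3.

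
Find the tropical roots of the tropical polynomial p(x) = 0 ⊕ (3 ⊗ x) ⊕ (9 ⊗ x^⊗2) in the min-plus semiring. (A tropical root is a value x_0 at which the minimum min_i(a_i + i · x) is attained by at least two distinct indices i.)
Roots: {-6, -3}

Each tropical root is a break point of the lower envelope of the lines y = a_i + i · x (there are 3 lines, with slopes 0, 1, ..., 2). Only the lines that attain the minimum somewhere contribute to roots; other lines are dominated. Here the surviving (envelope) indices are i = 2, i = 1, i = 0.
Intersections between consecutive envelope lines give the roots: for adjacent envelope indices i < j the intersection is x = (a_i − a_j) / (j − i). Reading off the sorted break points: {-6, -3}.
Verification: at each break x_0, at least two indices attain the minimum of min_i(a_i + i · x_0).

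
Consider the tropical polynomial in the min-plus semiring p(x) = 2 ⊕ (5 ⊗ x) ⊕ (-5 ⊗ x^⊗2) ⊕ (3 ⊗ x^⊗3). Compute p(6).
p(6) = 2

A tropical monomial a ⊗ x^⊗i evaluates to a + i · x. Evaluating each term at x = 6:
  Term 0 contributes 2 + 0 · 6 = 2
  Term 1 contributes 5 + 1 · 6 = 11
  Term 2 contributes -5 + 2 · 6 = 7
  Term 3 contributes 3 + 3 · 6 = 21
p(6) = ⊕ of these = min[2, 11, 7, 21] = 2.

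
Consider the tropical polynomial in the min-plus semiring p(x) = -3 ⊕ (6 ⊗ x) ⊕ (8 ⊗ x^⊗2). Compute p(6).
p(6) = -3

A tropical monomial a ⊗ x^⊗i evaluates to a + i · x. Evaluating each term at x = 6:
  Term 0 contributes -3 + 0 · 6 = -3
  Term 1 contributes 6 + 1 · 6 = 12
  Term 2 contributes 8 + 2 · 6 = 20
p(6) = ⊕ of these = min[-3, 12, 20] = -3.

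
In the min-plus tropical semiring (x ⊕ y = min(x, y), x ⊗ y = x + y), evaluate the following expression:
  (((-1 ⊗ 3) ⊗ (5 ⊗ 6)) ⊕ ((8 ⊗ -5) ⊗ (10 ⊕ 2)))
(((-1 ⊗ 3) ⊗ (5 ⊗ 6)) ⊕ ((8 ⊗ -5) ⊗ (10 ⊕ 2))) = 5

Expand innermost to outermost. Recall ⊕ takes the minimum of its arguments and ⊗ takes their sum. Working out the expression (((-1 ⊗ 3) ⊗ (5 ⊗ 6)) ⊕ ((8 ⊗ -5) ⊗ (10 ⊕ 2))) gives 5.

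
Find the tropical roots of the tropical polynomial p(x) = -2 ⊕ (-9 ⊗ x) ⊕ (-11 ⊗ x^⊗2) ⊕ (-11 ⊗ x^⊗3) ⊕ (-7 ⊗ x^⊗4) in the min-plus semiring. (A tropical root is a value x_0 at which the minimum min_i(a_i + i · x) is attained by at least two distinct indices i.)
Roots: {-4, 0, 2, 7}

Each tropical root is a break point of the lower envelope of the lines y = a_i + i · x (there are 5 lines, with slopes 0, 1, ..., 4). Only the lines that attain the minimum somewhere contribute to roots; other lines are dominated. Here the surviving (envelope) indices are i = 4, i = 3, i = 2, i = 1, i = 0.
Intersections between consecutive envelope lines give the roots: for adjacent envelope indices i < j the intersection is x = (a_i − a_j) / (j − i). Reading off the sorted break points: {-4, 0, 2, 7}.
Verification: at each break x_0, at least two indices attain the minimum of min_i(a_i + i · x_0).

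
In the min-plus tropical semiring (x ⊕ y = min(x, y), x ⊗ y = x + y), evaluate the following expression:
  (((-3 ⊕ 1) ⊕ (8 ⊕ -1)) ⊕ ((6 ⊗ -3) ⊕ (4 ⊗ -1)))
(((-3 ⊕ 1) ⊕ (8 ⊕ -1)) ⊕ ((6 ⊗ -3) ⊕ (4 ⊗ -1))) = -3

Expand innermost to outermost. Recall ⊕ takes the minimum of its arguments and ⊗ takes their sum. Working out the expression (((-3 ⊕ 1) ⊕ (8 ⊕ -1)) ⊕ ((6 ⊗ -3) ⊕ (4 ⊗ -1))) gives -3.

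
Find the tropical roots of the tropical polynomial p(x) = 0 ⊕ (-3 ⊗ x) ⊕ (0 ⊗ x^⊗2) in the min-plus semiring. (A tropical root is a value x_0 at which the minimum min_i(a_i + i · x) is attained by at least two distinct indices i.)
Roots: {-3, 3}

Each tropical root is a break point of the lower envelope of the lines y = a_i + i · x (there are 3 lines, with slopes 0, 1, ..., 2). Only the lines that attain the minimum somewhere contribute to roots; other lines are dominated. Here the surviving (envelope) indices are i = 2, i = 1, i = 0.
Intersections between consecutive envelope lines give the roots: for adjacent envelope indices i < j the intersection is x = (a_i − a_j) / (j − i). Reading off the sorted break points: {-3, 3}.
Verification: at each break x_0, at least two indices attain the minimum of min_i(a_i + i · x_0).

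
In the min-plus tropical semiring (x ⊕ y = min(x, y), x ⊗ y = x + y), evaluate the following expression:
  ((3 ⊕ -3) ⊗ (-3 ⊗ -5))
((3 ⊕ -3) ⊗ (-3 ⊗ -5)) = -11

Expand innermost to outermost. Recall ⊕ takes the minimum of its arguments and ⊗ takes their sum. Working out the expression ((3 ⊕ -3) ⊗ (-3 ⊗ -5)) gives -11.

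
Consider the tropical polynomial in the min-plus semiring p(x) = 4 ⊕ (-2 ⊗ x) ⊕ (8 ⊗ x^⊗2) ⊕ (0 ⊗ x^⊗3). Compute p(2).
p(2) = 0

A tropical monomial a ⊗ x^⊗i evaluates to a + i · x. Evaluating each term at x = 2:
  Term 0 contributes 4 + 0 · 2 = 4
  Term 1 contributes -2 + 1 · 2 = 0
  Term 2 contributes 8 + 2 · 2 = 12
  Term 3 contributes 0 + 3 · 2 = 6
p(2) = ⊕ of these = min[4, 0, 12, 6] = 0.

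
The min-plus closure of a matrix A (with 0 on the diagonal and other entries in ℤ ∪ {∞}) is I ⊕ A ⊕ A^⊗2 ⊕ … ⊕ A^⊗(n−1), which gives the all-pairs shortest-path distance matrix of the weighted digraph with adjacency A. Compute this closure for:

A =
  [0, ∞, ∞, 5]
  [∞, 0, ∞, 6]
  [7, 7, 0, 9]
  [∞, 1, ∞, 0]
Closure =
  [0, 6, ∞, 5]
  [∞, 0, ∞, 6]
  [7, 7, 0, 9]
  [∞, 1, ∞, 0]

This is the Floyd-Warshall all-pairs shortest-path computation. For each intermediate vertex k = 0, 1, …, 3, update dist[i][j] ← min(dist[i][j], dist[i][k] + dist[k][j]). The final matrix gives, for each (i, j), the minimum total weight of any directed path from i to j (possibly empty when i = j).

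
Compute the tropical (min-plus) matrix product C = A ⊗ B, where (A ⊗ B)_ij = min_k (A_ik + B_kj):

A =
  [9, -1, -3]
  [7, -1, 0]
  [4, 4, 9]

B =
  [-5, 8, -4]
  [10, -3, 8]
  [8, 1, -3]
A ⊗ B =
  [4, -4, -6]
  [2, -4, -3]
  [-1, 1, 0]

Apply the min-plus product entry-by-entry:
  C[0][0] = min over k of (A[0][0] + B[0][0] = 9 + -5 = 4, A[0][1] + B[1][0] = -1 + 10 = 9, A[0][2] + B[2][0] = -3 + 8 = 5) = 4 (attained at k = 0)
  C[0][1] = min over k of (A[0][0] + B[0][1] = 9 + 8 = 17, A[0][1] + B[1][1] = -1 + -3 = -4, A[0][2] + B[2][1] = -3 + 1 = -2) = -4 (attained at k = 1)
  C[0][2] = min over k of (A[0][0] + B[0][2] = 9 + -4 = 5, A[0][1] + B[1][2] = -1 + 8 = 7, A[0][2] + B[2][2] = -3 + -3 = -6) = -6 (attained at k = 2)
  C[1][0] = min over k of (A[1][0] + B[0][0] = 7 + -5 = 2, A[1][1] + B[1][0] = -1 + 10 = 9, A[1][2] + B[2][0] = 0 + 8 = 8) = 2 (attained at k = 0)
  C[1][1] = min over k of (A[1][0] + B[0][1] = 7 + 8 = 15, A[1][1] + B[1][1] = -1 + -3 = -4, A[1][2] + B[2][1] = 0 + 1 = 1) = -4 (attained at k = 1)
  C[1][2] = min over k of (A[1][0] + B[0][2] = 7 + -4 = 3, A[1][1] + B[1][2] = -1 + 8 = 7, A[1][2] + B[2][2] = 0 + -3 = -3) = -3 (attained at k = 2)
  C[2][0] = min over k of (A[2][0] + B[0][0] = 4 + -5 = -1, A[2][1] + B[1][0] = 4 + 10 = 14, A[2][2] + B[2][0] = 9 + 8 = 17) = -1 (attained at k = 0)
  C[2][1] = min over k of (A[2][0] + B[0][1] = 4 + 8 = 12, A[2][1] + B[1][1] = 4 + -3 = 1, A[2][2] + B[2][1] = 9 + 1 = 10) = 1 (attained at k = 1)
  C[2][2] = min over k of (A[2][0] + B[0][2] = 4 + -4 = 0, A[2][1] + B[1][2] = 4 + 8 = 12, A[2][2] + B[2][2] = 9 + -3 = 6) = 0 (attained at k = 0)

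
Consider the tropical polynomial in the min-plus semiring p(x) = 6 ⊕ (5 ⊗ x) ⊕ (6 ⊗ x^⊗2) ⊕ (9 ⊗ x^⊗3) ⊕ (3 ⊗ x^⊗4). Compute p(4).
p(4) = 6

A tropical monomial a ⊗ x^⊗i evaluates to a + i · x. Evaluating each term at x = 4:
  Term 0 contributes 6 + 0 · 4 = 6
  Term 1 contributes 5 + 1 · 4 = 9
  Term 2 contributes 6 + 2 · 4 = 14
  Term 3 contributes 9 + 3 · 4 = 21
  Term 4 contributes 3 + 4 · 4 = 19
p(4) = ⊕ of these = min[6, 9, 14, 21, 19] = 6.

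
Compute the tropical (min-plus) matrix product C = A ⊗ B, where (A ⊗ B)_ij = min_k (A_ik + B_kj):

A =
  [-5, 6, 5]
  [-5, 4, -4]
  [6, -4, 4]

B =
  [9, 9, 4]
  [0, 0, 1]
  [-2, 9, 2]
A ⊗ B =
  [3, 4, -1]
  [-6, 4, -2]
  [-4, -4, -3]

Apply the min-plus product entry-by-entry:
  C[0][0] = min over k of (A[0][0] + B[0][0] = -5 + 9 = 4, A[0][1] + B[1][0] = 6 + 0 = 6, A[0][2] + B[2][0] = 5 + -2 = 3) = 3 (attained at k = 2)
  C[0][1] = min over k of (A[0][0] + B[0][1] = -5 + 9 = 4, A[0][1] + B[1][1] = 6 + 0 = 6, A[0][2] + B[2][1] = 5 + 9 = 14) = 4 (attained at k = 0)
  C[0][2] = min over k of (A[0][0] + B[0][2] = -5 + 4 = -1, A[0][1] + B[1][2] = 6 + 1 = 7, A[0][2] + B[2][2] = 5 + 2 = 7) = -1 (attained at k = 0)
  C[1][0] = min over k of (A[1][0] + B[0][0] = -5 + 9 = 4, A[1][1] + B[1][0] = 4 + 0 = 4, A[1][2] + B[2][0] = -4 + -2 = -6) = -6 (attained at k = 2)
  C[1][1] = min over k of (A[1][0] + B[0][1] = -5 + 9 = 4, A[1][1] + B[1][1] = 4 + 0 = 4, A[1][2] + B[2][1] = -4 + 9 = 5) = 4 (attained at k = 0)
  C[1][2] = min over k of (A[1][0] + B[0][2] = -5 + 4 = -1, A[1][1] + B[1][2] = 4 + 1 = 5, A[1][2] + B[2][2] = -4 + 2 = -2) = -2 (attained at k = 2)
  C[2][0] = min over k of (A[2][0] + B[0][0] = 6 + 9 = 15, A[2][1] + B[1][0] = -4 + 0 = -4, A[2][2] + B[2][0] = 4 + -2 = 2) = -4 (attained at k = 1)
  C[2][1] = min over k of (A[2][0] + B[0][1] = 6 + 9 = 15, A[2][1] + B[1][1] = -4 + 0 = -4, A[2][2] + B[2][1] = 4 + 9 = 13) = -4 (attained at k = 1)
  C[2][2] = min over k of (A[2][0] + B[0][2] = 6 + 4 = 10, A[2][1] + B[1][2] = -4 + 1 = -3, A[2][2] + B[2][2] = 4 + 2 = 6) = -3 (attained at k = 1)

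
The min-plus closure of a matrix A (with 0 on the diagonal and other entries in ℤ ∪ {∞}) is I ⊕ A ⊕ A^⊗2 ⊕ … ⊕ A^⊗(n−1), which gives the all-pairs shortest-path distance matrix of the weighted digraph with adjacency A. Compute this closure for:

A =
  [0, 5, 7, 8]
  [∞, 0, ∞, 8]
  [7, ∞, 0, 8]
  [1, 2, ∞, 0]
Closure =
  [0, 5, 7, 8]
  [9, 0, 16, 8]
  [7, 10, 0, 8]
  [1, 2, 8, 0]

This is the Floyd-Warshall all-pairs shortest-path computation. For each intermediate vertex k = 0, 1, …, 3, update dist[i][j] ← min(dist[i][j], dist[i][k] + dist[k][j]). The final matrix gives, for each (i, j), the minimum total weight of any directed path from i to j (possibly empty when i = j).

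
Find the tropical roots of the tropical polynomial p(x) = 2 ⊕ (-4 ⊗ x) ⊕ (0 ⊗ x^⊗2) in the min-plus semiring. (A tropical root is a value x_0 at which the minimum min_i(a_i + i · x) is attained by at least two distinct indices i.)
Roots: {-4, 6}

Each tropical root is a break point of the lower envelope of the lines y = a_i + i · x (there are 3 lines, with slopes 0, 1, ..., 2). Only the lines that attain the minimum somewhere contribute to roots; other lines are dominated. Here the surviving (envelope) indices are i = 2, i = 1, i = 0.
Intersections between consecutive envelope lines give the roots: for adjacent envelope indices i < j the intersection is x = (a_i − a_j) / (j − i). Reading off the sorted break points: {-4, 6}.
Verification: at each break x_0, at least two indices attain the minimum of min_i(a_i + i · x_0).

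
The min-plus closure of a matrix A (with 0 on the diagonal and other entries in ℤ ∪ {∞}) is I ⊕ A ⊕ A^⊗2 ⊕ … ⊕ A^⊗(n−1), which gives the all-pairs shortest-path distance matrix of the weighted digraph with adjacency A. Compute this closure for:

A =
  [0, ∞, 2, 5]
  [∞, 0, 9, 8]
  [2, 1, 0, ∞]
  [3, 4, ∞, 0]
Closure =
  [0, 3, 2, 5]
  [11, 0, 9, 8]
  [2, 1, 0, 7]
  [3, 4, 5, 0]

This is the Floyd-Warshall all-pairs shortest-path computation. For each intermediate vertex k = 0, 1, …, 3, update dist[i][j] ← min(dist[i][j], dist[i][k] + dist[k][j]). The final matrix gives, for each (i, j), the minimum total weight of any directed path from i to j (possibly empty when i = j).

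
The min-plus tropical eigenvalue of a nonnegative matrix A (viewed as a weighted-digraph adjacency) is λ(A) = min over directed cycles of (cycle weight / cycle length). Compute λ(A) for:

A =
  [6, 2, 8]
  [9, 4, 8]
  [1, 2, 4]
λ(A) = 11/3

Enumerate directed cycles and compute their means (weight / length). Sample:
  cycle 0 → 0: weight = 6, length = 1, mean = 6/1 ≈ 6.000
  cycle 1 → 1: weight = 4, length = 1, mean = 4/1 ≈ 4.000
  cycle 2 → 2: weight = 4, length = 1, mean = 4/1 ≈ 4.000
  cycle 0 → 1 → 0: weight = 11, length = 2, mean = 11/2 ≈ 5.500
  cycle 0 → 2 → 0: weight = 9, length = 2, mean = 9/2 ≈ 4.500
  cycle 1 → 0 → 1: weight = 11, length = 2, mean = 11/2 ≈ 5.500
Minimum mean = 3.667, attained e.g. along the cycle 0 → 1 → 2 → 0 with weight 11 and length 3. So λ(A) = 11/3 = 11/3.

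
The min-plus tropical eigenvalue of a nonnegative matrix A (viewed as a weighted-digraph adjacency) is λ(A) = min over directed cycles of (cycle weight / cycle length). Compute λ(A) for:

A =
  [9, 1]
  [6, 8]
λ(A) = 7/2

Enumerate directed cycles and compute their means (weight / length). Sample:
  cycle 0 → 0: weight = 9, length = 1, mean = 9/1 ≈ 9.000
  cycle 1 → 1: weight = 8, length = 1, mean = 8/1 ≈ 8.000
  cycle 0 → 1 → 0: weight = 7, length = 2, mean = 7/2 ≈ 3.500
  cycle 1 → 0 → 1: weight = 7, length = 2, mean = 7/2 ≈ 3.500
Minimum mean = 3.500, attained e.g. along the cycle 0 → 1 → 0 with weight 7 and length 2. So λ(A) = 7/2 = 7/2.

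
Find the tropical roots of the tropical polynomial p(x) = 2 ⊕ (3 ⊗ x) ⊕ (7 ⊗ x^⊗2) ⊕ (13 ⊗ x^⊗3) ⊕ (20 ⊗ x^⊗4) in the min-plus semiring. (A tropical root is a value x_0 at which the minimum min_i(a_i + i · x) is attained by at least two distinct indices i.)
Roots: {-7, -6, -4, -1}

Each tropical root is a break point of the lower envelope of the lines y = a_i + i · x (there are 5 lines, with slopes 0, 1, ..., 4). Only the lines that attain the minimum somewhere contribute to roots; other lines are dominated. Here the surviving (envelope) indices are i = 4, i = 3, i = 2, i = 1, i = 0.
Intersections between consecutive envelope lines give the roots: for adjacent envelope indices i < j the intersection is x = (a_i − a_j) / (j − i). Reading off the sorted break points: {-7, -6, -4, -1}.
Verification: at each break x_0, at least two indices attain the minimum of min_i(a_i + i · x_0).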